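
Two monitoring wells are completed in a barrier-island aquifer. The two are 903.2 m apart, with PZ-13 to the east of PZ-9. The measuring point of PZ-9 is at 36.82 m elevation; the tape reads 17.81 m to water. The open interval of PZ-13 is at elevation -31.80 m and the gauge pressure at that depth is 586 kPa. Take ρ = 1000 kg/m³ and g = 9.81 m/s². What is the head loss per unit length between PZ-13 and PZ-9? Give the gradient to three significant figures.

Total head at PZ-9: h = 36.82 − 17.81 = 19.01 m.
Pressure head at PZ-13: ψ = P/(ρg) = 586×1000 / (1000 × 9.81) = 59.73 m.
Total head at PZ-13: h = z + ψ = -31.80 + 59.73 = 27.93 m.
Head difference: h(PZ-9) − h(PZ-13) = 19.01 − 27.93 = -8.92 m.
Hydraulic gradient: i = |Δh| / L = 8.92 / 903.2 = 0.00988.

i ≈ 0.00988 m/m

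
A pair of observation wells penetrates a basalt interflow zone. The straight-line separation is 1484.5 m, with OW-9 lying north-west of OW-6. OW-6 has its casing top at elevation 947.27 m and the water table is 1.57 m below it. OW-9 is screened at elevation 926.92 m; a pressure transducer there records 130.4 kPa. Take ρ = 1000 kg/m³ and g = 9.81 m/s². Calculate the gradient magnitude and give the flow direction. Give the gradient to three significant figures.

Total head at OW-6: h = 947.27 − 1.57 = 945.70 m.
Pressure head at OW-9: ψ = P/(ρg) = 130.4×1000 / (1000 × 9.81) = 13.29 m.
Total head at OW-9: h = z + ψ = 926.92 + 13.29 = 940.21 m.
Head difference: h(OW-6) − h(OW-9) = 945.70 − 940.21 = 5.49 m.
Hydraulic gradient: i = |Δh| / L = 5.49 / 1484.5 = 0.00370.
Flow is from higher to lower head: from OW-6 toward OW-9, i.e. toward the north-west.

i ≈ 0.00370; groundwater flows toward the north-west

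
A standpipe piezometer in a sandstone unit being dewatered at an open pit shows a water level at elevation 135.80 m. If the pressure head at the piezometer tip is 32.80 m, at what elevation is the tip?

z = h − ψ = 135.80 − 32.80 = 103.00 m.

z ≈ 103.00 m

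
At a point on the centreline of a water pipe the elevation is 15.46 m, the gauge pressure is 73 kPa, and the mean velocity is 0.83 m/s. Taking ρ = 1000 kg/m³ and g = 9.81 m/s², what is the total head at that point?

Pressure head ψ = P/(ρg) = 73×1000 / (1000 × 9.81) = 7.44 m.
Velocity head = v²/(2g) = 0.83² / (2 × 9.81) = 0.035 m.
h = z + ψ + v²/(2g) = 15.46 + 7.44 + 0.035 = 22.94 m.

h ≈ 22.94 m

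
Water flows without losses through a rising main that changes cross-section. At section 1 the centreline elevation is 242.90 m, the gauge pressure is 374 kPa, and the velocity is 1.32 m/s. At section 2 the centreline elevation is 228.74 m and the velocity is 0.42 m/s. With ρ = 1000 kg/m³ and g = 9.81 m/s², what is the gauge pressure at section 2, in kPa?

Pressure head at 1: ψ₁ = P₁/(ρg) = 374×1000 / (1000 × 9.81) = 38.12 m.
Velocity heads: v₁²/2g = 1.32²/19.62 = 0.089 m; v₂²/2g = 0.42²/19.62 = 0.009 m.
Total head H = z₁ + ψ₁ + v₁²/2g = 242.90 + 38.12 + 0.089 = 281.11 m.
ψ₂ = H − z₂ − v₂²/2g = 281.11 − 228.74 − 0.009 = 52.36 m.
P₂ = ρgψ₂ = 1000 × 9.81 × 52.36 ≈ 514 kPa.

P₂ ≈ 514 kPa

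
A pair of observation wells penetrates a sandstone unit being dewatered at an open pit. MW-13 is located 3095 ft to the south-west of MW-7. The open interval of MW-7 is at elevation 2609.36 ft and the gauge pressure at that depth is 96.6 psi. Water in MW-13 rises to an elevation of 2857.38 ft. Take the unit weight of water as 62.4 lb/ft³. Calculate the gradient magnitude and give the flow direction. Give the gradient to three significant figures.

Pressure head at MW-7: ψ = 144·P/γ = 144 × 96.6 / 62.4 = 222.92 ft.
Total head at MW-7: h = z + ψ = 2609.36 + 222.92 = 2832.28 ft.
Total head at MW-13: h = 2857.38 ft (water level in the piezometer is the total head).
Head difference: h(MW-7) − h(MW-13) = 2832.28 − 2857.38 = -25.10 ft.
Hydraulic gradient: i = |Δh| / L = 25.10 / 3095 = 0.00811.
Flow is from higher to lower head: from MW-13 toward MW-7, i.e. toward the north-east.

i ≈ 0.00811; groundwater flows toward the north-east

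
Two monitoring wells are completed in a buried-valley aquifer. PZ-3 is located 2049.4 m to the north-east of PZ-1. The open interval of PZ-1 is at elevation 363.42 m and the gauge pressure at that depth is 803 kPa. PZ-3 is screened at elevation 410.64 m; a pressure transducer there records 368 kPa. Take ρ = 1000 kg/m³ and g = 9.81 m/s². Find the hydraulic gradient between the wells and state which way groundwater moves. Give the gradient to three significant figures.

i ≈ 0.00140; groundwater flows toward the south-west

Pressure head at PZ-1: ψ = P/(ρg) = 803×1000 / (1000 × 9.81) = 81.86 m.
Total head at PZ-1: h = z + ψ = 363.42 + 81.86 = 445.28 m.
Pressure head at PZ-3: ψ = P/(ρg) = 368×1000 / (1000 × 9.81) = 37.51 m.
Total head at PZ-3: h = z + ψ = 410.64 + 37.51 = 448.15 m.
Head difference: h(PZ-1) − h(PZ-3) = 445.28 − 448.15 = -2.87 m.
Hydraulic gradient: i = |Δh| / L = 2.87 / 2049.4 = 0.00140.
Flow is from higher to lower head: from PZ-3 toward PZ-1, i.e. toward the south-west.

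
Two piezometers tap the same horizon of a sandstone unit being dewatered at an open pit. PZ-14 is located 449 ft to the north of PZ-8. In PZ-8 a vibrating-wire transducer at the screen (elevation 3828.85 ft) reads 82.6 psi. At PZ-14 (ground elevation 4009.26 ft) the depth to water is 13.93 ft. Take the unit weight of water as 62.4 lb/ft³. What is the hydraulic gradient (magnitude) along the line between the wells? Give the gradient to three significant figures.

i ≈ 0.0538

Pressure head at PZ-8: ψ = 144·P/γ = 144 × 82.6 / 62.4 = 190.62 ft.
Total head at PZ-8: h = z + ψ = 3828.85 + 190.62 = 4019.47 ft.
Total head at PZ-14: h = 4009.26 − 13.93 = 3995.33 ft.
Head difference: h(PZ-8) − h(PZ-14) = 4019.47 − 3995.33 = 24.14 ft.
Hydraulic gradient: i = |Δh| / L = 24.14 / 449 = 0.0538.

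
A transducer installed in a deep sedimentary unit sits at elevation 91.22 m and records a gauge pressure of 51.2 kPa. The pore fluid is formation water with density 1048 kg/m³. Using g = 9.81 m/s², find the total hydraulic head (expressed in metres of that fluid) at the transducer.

ψ = P/(ρg) = 51.2×1000 / (1048 × 9.81) = 4.98 m.
h = z + ψ = 91.22 + 4.98 = 96.20 m.

h ≈ 96.20 m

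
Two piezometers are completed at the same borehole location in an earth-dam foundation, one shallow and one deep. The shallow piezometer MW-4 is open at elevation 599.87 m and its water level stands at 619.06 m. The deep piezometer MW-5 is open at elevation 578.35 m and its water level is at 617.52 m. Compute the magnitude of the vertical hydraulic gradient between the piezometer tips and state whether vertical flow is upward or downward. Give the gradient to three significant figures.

|i_v| ≈ 0.0716; vertical flow is downward

Total head at MW-4: h = 619.06 m (water level in the standpipe).
Total head at MW-5: h = 617.52 m.
Δh = h(MW-4) − h(MW-5) = 619.06 − 617.52 = 1.54 m.
Vertical separation Δz = 599.87 − 578.35 = 21.52 m.
|i_v| = |Δh| / Δz = 1.54 / 21.52 = 0.0716.
Head is higher in the shallow piezometer, so vertical flow is downward (recharge condition).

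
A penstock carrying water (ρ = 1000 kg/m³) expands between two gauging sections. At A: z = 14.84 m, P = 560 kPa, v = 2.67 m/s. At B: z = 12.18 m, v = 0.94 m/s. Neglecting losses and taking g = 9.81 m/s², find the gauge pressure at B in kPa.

P₂ ≈ 589 kPa

Pressure head at A: ψ₁ = P₁/(ρg) = 560×1000 / (1000 × 9.81) = 57.08 m.
Velocity heads: v₁²/2g = 2.67²/19.62 = 0.363 m; v₂²/2g = 0.94²/19.62 = 0.045 m.
Total head H = z₁ + ψ₁ + v₁²/2g = 14.84 + 57.08 + 0.363 = 72.28 m.
ψ₂ = H − z₂ − v₂²/2g = 72.28 − 12.18 − 0.045 = 60.05 m.
P₂ = ρgψ₂ = 1000 × 9.81 × 60.05 ≈ 589 kPa.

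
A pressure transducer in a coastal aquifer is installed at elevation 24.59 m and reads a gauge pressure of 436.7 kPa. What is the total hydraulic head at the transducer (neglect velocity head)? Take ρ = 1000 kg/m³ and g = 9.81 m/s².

ψ = P/(ρg) = 436.7×1000 / (1000 × 9.81) = 44.52 m.
h = z + ψ = 24.59 + 44.52 = 69.11 m.

h ≈ 69.11 m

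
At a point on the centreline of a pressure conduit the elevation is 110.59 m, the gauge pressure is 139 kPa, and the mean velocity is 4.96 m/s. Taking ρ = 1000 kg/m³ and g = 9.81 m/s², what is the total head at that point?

Pressure head ψ = P/(ρg) = 139×1000 / (1000 × 9.81) = 14.17 m.
Velocity head = v²/(2g) = 4.96² / (2 × 9.81) = 1.254 m.
h = z + ψ + v²/(2g) = 110.59 + 14.17 + 1.254 = 126.01 m.

h ≈ 126.01 m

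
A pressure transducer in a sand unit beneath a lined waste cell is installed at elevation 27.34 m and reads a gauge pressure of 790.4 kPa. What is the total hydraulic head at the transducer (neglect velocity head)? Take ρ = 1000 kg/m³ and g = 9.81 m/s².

h ≈ 107.91 m

ψ = P/(ρg) = 790.4×1000 / (1000 × 9.81) = 80.57 m.
h = z + ψ = 27.34 + 80.57 = 107.91 m.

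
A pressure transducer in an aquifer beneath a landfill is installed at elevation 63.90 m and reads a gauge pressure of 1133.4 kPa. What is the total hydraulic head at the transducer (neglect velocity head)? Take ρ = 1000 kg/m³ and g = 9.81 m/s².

h ≈ 179.44 m

ψ = P/(ρg) = 1133.4×1000 / (1000 × 9.81) = 115.54 m.
h = z + ψ = 63.90 + 115.54 = 179.44 m.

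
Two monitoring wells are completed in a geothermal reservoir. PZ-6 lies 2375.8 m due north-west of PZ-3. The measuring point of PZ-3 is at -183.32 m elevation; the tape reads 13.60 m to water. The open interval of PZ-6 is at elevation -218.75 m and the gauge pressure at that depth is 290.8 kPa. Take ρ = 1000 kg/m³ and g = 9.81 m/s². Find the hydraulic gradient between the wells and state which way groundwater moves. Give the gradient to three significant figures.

i ≈ 0.00329; groundwater flows toward the south-east

Total head at PZ-3: h = -183.32 − 13.60 = -196.92 m.
Pressure head at PZ-6: ψ = P/(ρg) = 290.8×1000 / (1000 × 9.81) = 29.64 m.
Total head at PZ-6: h = z + ψ = -218.75 + 29.64 = -189.11 m.
Head difference: h(PZ-3) − h(PZ-6) = -196.92 − (-189.11) = -7.81 m.
Hydraulic gradient: i = |Δh| / L = 7.81 / 2375.8 = 0.00329.
Flow is from higher to lower head: from PZ-6 toward PZ-3, i.e. toward the south-east.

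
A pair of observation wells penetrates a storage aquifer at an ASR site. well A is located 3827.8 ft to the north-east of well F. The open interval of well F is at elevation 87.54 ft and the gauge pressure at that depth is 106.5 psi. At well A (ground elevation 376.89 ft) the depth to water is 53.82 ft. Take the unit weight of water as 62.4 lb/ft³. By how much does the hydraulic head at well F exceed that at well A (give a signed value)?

Δh ≈ 10.24 ft

Pressure head at well F: ψ = 144·P/γ = 144 × 106.5 / 62.4 = 245.77 ft.
Total head at well F: h = z + ψ = 87.54 + 245.77 = 333.31 ft.
Total head at well A: h = 376.89 − 53.82 = 323.07 ft.
Head difference: h(well F) − h(well A) = 333.31 − 323.07 = 10.24 ft.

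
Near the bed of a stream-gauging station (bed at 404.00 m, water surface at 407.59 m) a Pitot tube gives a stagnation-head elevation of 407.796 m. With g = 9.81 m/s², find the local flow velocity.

v ≈ 2.01 m/s

Near the bed, under hydrostatic conditions, the piezometric head (z + ψ) equals the free-surface elevation, 407.59 m.
Velocity head = total − piezometric = 407.796 − 407.59 = 0.206 m.
v = √(2g·h_v) = √(2 × 9.81 × 0.206) = 2.01 m/s.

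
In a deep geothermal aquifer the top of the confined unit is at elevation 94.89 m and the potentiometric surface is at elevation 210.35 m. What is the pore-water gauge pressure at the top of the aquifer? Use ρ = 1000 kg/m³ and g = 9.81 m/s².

Pressure head at the aquifer top: ψ = h − z = 210.35 − 94.89 = 115.46 m.
P = ρgψ = 1000 × 9.81 × 115.46 = 1132663 Pa ≈ 1130 kPa.

P ≈ 1130 kPa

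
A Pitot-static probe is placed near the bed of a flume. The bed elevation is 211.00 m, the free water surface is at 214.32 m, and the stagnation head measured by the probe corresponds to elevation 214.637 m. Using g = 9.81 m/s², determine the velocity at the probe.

Near the bed, under hydrostatic conditions, the piezometric head (z + ψ) equals the free-surface elevation, 214.32 m.
Velocity head = total − piezometric = 214.637 − 214.32 = 0.317 m.
v = √(2g·h_v) = √(2 × 9.81 × 0.317) = 2.49 m/s.

v ≈ 2.49 m/s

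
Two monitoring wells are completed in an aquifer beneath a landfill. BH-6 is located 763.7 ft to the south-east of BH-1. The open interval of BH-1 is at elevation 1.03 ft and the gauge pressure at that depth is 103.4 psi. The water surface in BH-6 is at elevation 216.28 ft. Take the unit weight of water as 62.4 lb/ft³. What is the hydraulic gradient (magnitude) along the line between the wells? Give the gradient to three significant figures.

i ≈ 0.0306

Pressure head at BH-1: ψ = 144·P/γ = 144 × 103.4 / 62.4 = 238.62 ft.
Total head at BH-1: h = z + ψ = 1.03 + 238.62 = 239.65 ft.
Total head at BH-6: h = 216.28 ft (water level in the piezometer is the total head).
Head difference: h(BH-1) − h(BH-6) = 239.65 − 216.28 = 23.37 ft.
Hydraulic gradient: i = |Δh| / L = 23.37 / 763.7 = 0.0306.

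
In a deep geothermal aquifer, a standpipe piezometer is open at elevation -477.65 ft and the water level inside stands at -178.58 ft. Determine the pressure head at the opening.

Total head h = -178.58 ft (the water-surface elevation in the piezometer).
Pressure head ψ = h − z = -178.58 − (-477.65) = 299.07 ft.

ψ ≈ 299.07 ft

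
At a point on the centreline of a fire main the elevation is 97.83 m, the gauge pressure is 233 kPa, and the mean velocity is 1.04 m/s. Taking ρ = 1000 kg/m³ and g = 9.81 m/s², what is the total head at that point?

Pressure head ψ = P/(ρg) = 233×1000 / (1000 × 9.81) = 23.75 m.
Velocity head = v²/(2g) = 1.04² / (2 × 9.81) = 0.055 m.
h = z + ψ + v²/(2g) = 97.83 + 23.75 + 0.055 = 121.64 m.

h ≈ 121.64 m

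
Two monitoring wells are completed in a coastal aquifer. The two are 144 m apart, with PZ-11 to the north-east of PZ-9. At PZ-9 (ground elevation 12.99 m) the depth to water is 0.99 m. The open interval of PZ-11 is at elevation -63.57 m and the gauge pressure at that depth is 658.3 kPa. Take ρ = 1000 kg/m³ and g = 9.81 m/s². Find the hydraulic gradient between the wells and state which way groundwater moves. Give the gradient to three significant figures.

i ≈ 0.0588; groundwater flows toward the north-east

Total head at PZ-9: h = 12.99 − 0.99 = 12.00 m.
Pressure head at PZ-11: ψ = P/(ρg) = 658.3×1000 / (1000 × 9.81) = 67.10 m.
Total head at PZ-11: h = z + ψ = -63.57 + 67.10 = 3.53 m.
Head difference: h(PZ-9) − h(PZ-11) = 12.00 − 3.53 = 8.47 m.
Hydraulic gradient: i = |Δh| / L = 8.47 / 144 = 0.0588.
Flow is from higher to lower head: from PZ-9 toward PZ-11, i.e. toward the north-east.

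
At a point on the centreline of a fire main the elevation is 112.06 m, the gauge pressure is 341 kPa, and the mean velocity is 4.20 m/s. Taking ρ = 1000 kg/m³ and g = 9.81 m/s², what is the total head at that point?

Pressure head ψ = P/(ρg) = 341×1000 / (1000 × 9.81) = 34.76 m.
Velocity head = v²/(2g) = 4.20² / (2 × 9.81) = 0.899 m.
h = z + ψ + v²/(2g) = 112.06 + 34.76 + 0.899 = 147.72 m.

h ≈ 147.72 m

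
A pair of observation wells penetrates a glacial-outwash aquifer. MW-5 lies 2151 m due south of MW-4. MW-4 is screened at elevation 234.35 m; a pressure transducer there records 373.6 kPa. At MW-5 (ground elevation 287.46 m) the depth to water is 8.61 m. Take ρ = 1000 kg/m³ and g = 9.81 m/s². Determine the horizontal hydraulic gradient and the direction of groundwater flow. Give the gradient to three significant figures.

i ≈ 0.00298; groundwater flows toward the north

Pressure head at MW-4: ψ = P/(ρg) = 373.6×1000 / (1000 × 9.81) = 38.08 m.
Total head at MW-4: h = z + ψ = 234.35 + 38.08 = 272.43 m.
Total head at MW-5: h = 287.46 − 8.61 = 278.85 m.
Head difference: h(MW-4) − h(MW-5) = 272.43 − 278.85 = -6.42 m.
Hydraulic gradient: i = |Δh| / L = 6.42 / 2151 = 0.00298.
Flow is from higher to lower head: from MW-5 toward MW-4, i.e. toward the north.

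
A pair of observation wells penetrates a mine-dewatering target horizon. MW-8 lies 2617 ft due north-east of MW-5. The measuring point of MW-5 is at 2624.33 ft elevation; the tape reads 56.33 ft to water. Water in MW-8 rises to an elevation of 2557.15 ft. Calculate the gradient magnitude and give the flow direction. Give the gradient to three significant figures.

i ≈ 0.00415; groundwater flows toward the north-east

Total head at MW-5: h = 2624.33 − 56.33 = 2568.00 ft.
Total head at MW-8: h = 2557.15 ft (water level in the piezometer is the total head).
Head difference: h(MW-5) − h(MW-8) = 2568.00 − 2557.15 = 10.85 ft.
Hydraulic gradient: i = |Δh| / L = 10.85 / 2617 = 0.00415.
Flow is from higher to lower head: from MW-5 toward MW-8, i.e. toward the north-east.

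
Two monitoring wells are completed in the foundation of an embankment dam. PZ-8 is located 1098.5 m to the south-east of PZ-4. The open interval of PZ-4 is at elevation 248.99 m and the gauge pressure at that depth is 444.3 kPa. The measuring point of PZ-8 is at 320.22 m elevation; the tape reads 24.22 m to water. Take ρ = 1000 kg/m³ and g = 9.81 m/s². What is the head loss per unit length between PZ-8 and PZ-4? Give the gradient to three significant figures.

Pressure head at PZ-4: ψ = P/(ρg) = 444.3×1000 / (1000 × 9.81) = 45.29 m.
Total head at PZ-4: h = z + ψ = 248.99 + 45.29 = 294.28 m.
Total head at PZ-8: h = 320.22 − 24.22 = 296.00 m.
Head difference: h(PZ-4) − h(PZ-8) = 294.28 − 296.00 = -1.72 m.
Hydraulic gradient: i = |Δh| / L = 1.72 / 1098.5 = 0.00157.

i ≈ 0.00157 m/m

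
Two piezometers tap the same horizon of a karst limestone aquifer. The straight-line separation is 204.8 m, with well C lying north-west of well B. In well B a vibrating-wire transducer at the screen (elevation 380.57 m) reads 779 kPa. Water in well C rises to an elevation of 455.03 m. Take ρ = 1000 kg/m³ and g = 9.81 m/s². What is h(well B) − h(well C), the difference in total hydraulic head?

Pressure head at well B: ψ = P/(ρg) = 779×1000 / (1000 × 9.81) = 79.41 m.
Total head at well B: h = z + ψ = 380.57 + 79.41 = 459.98 m.
Total head at well C: h = 455.03 m (water level in the piezometer is the total head).
Head difference: h(well B) − h(well C) = 459.98 − 455.03 = 4.95 m.

Δh ≈ 4.95 m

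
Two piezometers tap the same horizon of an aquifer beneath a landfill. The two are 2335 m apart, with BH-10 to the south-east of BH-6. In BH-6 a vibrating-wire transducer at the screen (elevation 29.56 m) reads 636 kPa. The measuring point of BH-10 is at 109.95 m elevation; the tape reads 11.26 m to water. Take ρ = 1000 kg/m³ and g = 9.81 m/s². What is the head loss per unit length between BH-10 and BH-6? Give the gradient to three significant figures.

i ≈ 0.00184 m/m

Pressure head at BH-6: ψ = P/(ρg) = 636×1000 / (1000 × 9.81) = 64.83 m.
Total head at BH-6: h = z + ψ = 29.56 + 64.83 = 94.39 m.
Total head at BH-10: h = 109.95 − 11.26 = 98.69 m.
Head difference: h(BH-6) − h(BH-10) = 94.39 − 98.69 = -4.30 m.
Hydraulic gradient: i = |Δh| / L = 4.30 / 2335 = 0.00184.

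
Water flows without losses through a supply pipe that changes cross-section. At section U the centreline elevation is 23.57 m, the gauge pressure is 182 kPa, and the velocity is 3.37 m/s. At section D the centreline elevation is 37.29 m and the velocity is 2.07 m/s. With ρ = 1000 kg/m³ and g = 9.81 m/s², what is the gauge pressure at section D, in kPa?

Pressure head at U: ψ₁ = P₁/(ρg) = 182×1000 / (1000 × 9.81) = 18.55 m.
Velocity heads: v₁²/2g = 3.37²/19.62 = 0.579 m; v₂²/2g = 2.07²/19.62 = 0.218 m.
Total head H = z₁ + ψ₁ + v₁²/2g = 23.57 + 18.55 + 0.579 = 42.70 m.
ψ₂ = H − z₂ − v₂²/2g = 42.70 − 37.29 − 0.218 = 5.19 m.
P₂ = ρgψ₂ = 1000 × 9.81 × 5.19 ≈ 50.9 kPa.

P₂ ≈ 50.9 kPa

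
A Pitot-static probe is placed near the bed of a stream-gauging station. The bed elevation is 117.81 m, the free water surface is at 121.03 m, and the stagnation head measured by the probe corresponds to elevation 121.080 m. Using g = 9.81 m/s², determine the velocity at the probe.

Near the bed, under hydrostatic conditions, the piezometric head (z + ψ) equals the free-surface elevation, 121.03 m.
Velocity head = total − piezometric = 121.080 − 121.03 = 0.050 m.
v = √(2g·h_v) = √(2 × 9.81 × 0.050) = 0.990 m/s.

v ≈ 0.990 m/s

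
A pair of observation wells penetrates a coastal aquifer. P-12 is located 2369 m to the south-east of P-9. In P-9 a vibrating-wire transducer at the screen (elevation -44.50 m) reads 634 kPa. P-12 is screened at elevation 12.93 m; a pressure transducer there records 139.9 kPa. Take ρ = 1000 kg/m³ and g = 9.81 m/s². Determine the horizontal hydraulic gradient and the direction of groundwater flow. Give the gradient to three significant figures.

Pressure head at P-9: ψ = P/(ρg) = 634×1000 / (1000 × 9.81) = 64.63 m.
Total head at P-9: h = z + ψ = -44.50 + 64.63 = 20.13 m.
Pressure head at P-12: ψ = P/(ρg) = 139.9×1000 / (1000 × 9.81) = 14.26 m.
Total head at P-12: h = z + ψ = 12.93 + 14.26 = 27.19 m.
Head difference: h(P-9) − h(P-12) = 20.13 − 27.19 = -7.06 m.
Hydraulic gradient: i = |Δh| / L = 7.06 / 2369 = 0.00298.
Flow is from higher to lower head: from P-12 toward P-9, i.e. toward the north-west.

i ≈ 0.00298; groundwater flows toward the north-west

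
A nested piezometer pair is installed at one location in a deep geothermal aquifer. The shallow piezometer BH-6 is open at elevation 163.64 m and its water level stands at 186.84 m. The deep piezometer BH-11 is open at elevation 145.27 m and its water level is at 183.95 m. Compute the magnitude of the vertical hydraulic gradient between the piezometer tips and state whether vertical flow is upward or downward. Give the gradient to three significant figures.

Total head at BH-6: h = 186.84 m (water level in the standpipe).
Total head at BH-11: h = 183.95 m.
Δh = h(BH-6) − h(BH-11) = 186.84 − 183.95 = 2.89 m.
Vertical separation Δz = 163.64 − 145.27 = 18.37 m.
|i_v| = |Δh| / Δz = 2.89 / 18.37 = 0.157.
Head is higher in the shallow piezometer, so vertical flow is downward (recharge condition).

|i_v| ≈ 0.157; vertical flow is downward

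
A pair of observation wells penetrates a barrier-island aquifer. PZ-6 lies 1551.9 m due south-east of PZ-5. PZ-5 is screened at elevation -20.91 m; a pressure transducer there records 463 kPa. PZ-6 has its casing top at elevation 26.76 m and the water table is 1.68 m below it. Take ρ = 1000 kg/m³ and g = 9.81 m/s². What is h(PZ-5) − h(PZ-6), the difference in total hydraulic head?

Δh ≈ 1.21 m

Pressure head at PZ-5: ψ = P/(ρg) = 463×1000 / (1000 × 9.81) = 47.20 m.
Total head at PZ-5: h = z + ψ = -20.91 + 47.20 = 26.29 m.
Total head at PZ-6: h = 26.76 − 1.68 = 25.08 m.
Head difference: h(PZ-5) − h(PZ-6) = 26.29 − 25.08 = 1.21 m.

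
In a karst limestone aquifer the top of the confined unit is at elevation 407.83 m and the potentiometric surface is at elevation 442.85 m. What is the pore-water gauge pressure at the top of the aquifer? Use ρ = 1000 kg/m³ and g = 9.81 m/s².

P ≈ 344 kPa

Pressure head at the aquifer top: ψ = h − z = 442.85 − 407.83 = 35.02 m.
P = ρgψ = 1000 × 9.81 × 35.02 = 343546 Pa ≈ 344 kPa.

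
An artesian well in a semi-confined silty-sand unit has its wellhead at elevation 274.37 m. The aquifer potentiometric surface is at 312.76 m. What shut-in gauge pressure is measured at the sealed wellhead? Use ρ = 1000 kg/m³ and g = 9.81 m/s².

P ≈ 377 kPa

Head above the cap: Δh = 312.76 − 274.37 = 38.39 m.
P = ρgΔh = 1000 × 9.81 × 38.39 = 376606 Pa ≈ 377 kPa.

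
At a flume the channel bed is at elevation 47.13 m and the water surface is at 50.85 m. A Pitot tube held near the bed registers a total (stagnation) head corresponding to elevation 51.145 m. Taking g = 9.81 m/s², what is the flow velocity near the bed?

v ≈ 2.41 m/s

Near the bed, under hydrostatic conditions, the piezometric head (z + ψ) equals the free-surface elevation, 50.85 m.
Velocity head = total − piezometric = 51.145 − 50.85 = 0.295 m.
v = √(2g·h_v) = √(2 × 9.81 × 0.295) = 2.41 m/s.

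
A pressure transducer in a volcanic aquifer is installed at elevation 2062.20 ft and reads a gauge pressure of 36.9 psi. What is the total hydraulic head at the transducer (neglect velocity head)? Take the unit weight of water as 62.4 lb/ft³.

h ≈ 2147.35 ft

ψ = 144·P/γ = 144 × 36.9 / 62.4 = 85.15 ft.
h = z + ψ = 2062.20 + 85.15 = 2147.35 ft.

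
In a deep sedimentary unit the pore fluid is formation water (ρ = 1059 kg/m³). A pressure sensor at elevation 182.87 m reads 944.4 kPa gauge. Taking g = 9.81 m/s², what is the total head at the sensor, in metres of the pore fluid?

ψ = P/(ρg) = 944.4×1000 / (1059 × 9.81) = 90.91 m.
h = z + ψ = 182.87 + 90.91 = 273.78 m.

h ≈ 273.78 m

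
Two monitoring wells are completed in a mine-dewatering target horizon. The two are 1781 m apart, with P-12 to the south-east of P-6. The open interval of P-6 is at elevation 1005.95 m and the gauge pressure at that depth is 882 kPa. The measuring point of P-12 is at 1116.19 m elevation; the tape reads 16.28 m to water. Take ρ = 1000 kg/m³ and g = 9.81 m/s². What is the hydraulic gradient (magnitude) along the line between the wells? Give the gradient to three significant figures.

Pressure head at P-6: ψ = P/(ρg) = 882×1000 / (1000 × 9.81) = 89.91 m.
Total head at P-6: h = z + ψ = 1005.95 + 89.91 = 1095.86 m.
Total head at P-12: h = 1116.19 − 16.28 = 1099.91 m.
Head difference: h(P-6) − h(P-12) = 1095.86 − 1099.91 = -4.05 m.
Hydraulic gradient: i = |Δh| / L = 4.05 / 1781 = 0.00227.

i ≈ 0.00227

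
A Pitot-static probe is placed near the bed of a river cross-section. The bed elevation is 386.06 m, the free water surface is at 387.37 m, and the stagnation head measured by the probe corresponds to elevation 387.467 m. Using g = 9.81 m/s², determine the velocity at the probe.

v ≈ 1.38 m/s

Near the bed, under hydrostatic conditions, the piezometric head (z + ψ) equals the free-surface elevation, 387.37 m.
Velocity head = total − piezometric = 387.467 − 387.37 = 0.097 m.
v = √(2g·h_v) = √(2 × 9.81 × 0.097) = 1.38 m/s.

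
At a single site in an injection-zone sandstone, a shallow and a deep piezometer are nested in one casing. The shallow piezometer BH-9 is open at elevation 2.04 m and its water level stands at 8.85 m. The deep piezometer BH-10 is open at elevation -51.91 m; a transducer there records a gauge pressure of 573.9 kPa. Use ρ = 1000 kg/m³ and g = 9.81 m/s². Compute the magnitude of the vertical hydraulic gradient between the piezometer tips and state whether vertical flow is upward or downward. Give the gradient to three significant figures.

Total head at BH-9: h = 8.85 m (water level in the standpipe).
Pressure head at BH-10: ψ = P/(ρg) = 573.9×1000 / (1000 × 9.81) = 58.50 m.
Total head at BH-10: h = z + ψ = -51.91 + 58.50 = 6.59 m.
Δh = h(BH-9) − h(BH-10) = 8.85 − 6.59 = 2.26 m.
Vertical separation Δz = 2.04 − (-51.91) = 53.95 m.
|i_v| = |Δh| / Δz = 2.26 / 53.95 = 0.0419.
Head is higher in the shallow piezometer, so vertical flow is downward (recharge condition).

|i_v| ≈ 0.0419; vertical flow is downward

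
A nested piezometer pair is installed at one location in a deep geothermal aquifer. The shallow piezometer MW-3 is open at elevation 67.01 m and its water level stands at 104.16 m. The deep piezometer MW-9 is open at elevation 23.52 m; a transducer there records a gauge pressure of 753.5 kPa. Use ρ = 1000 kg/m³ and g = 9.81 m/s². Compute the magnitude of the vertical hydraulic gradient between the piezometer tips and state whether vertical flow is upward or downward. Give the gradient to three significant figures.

|i_v| ≈ 0.0881; vertical flow is downward

Total head at MW-3: h = 104.16 m (water level in the standpipe).
Pressure head at MW-9: ψ = P/(ρg) = 753.5×1000 / (1000 × 9.81) = 76.81 m.
Total head at MW-9: h = z + ψ = 23.52 + 76.81 = 100.33 m.
Δh = h(MW-3) − h(MW-9) = 104.16 − 100.33 = 3.83 m.
Vertical separation Δz = 67.01 − 23.52 = 43.49 m.
|i_v| = |Δh| / Δz = 3.83 / 43.49 = 0.0881.
Head is higher in the shallow piezometer, so vertical flow is downward (recharge condition).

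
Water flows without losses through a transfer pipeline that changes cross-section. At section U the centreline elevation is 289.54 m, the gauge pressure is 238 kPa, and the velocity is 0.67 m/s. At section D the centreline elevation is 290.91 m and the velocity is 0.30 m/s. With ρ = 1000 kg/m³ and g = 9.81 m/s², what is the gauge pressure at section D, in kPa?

Pressure head at U: ψ₁ = P₁/(ρg) = 238×1000 / (1000 × 9.81) = 24.26 m.
Velocity heads: v₁²/2g = 0.67²/19.62 = 0.023 m; v₂²/2g = 0.30²/19.62 = 0.005 m.
Total head H = z₁ + ψ₁ + v₁²/2g = 289.54 + 24.26 + 0.023 = 313.82 m.
ψ₂ = H − z₂ − v₂²/2g = 313.82 − 290.91 − 0.005 = 22.90 m.
P₂ = ρgψ₂ = 1000 × 9.81 × 22.90 ≈ 225 kPa.

P₂ ≈ 225 kPa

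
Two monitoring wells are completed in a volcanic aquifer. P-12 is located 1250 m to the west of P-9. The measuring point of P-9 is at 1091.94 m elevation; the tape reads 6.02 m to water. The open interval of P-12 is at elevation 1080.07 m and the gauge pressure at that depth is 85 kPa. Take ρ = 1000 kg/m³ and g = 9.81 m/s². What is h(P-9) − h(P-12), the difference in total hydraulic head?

Total head at P-9: h = 1091.94 − 6.02 = 1085.92 m.
Pressure head at P-12: ψ = P/(ρg) = 85×1000 / (1000 × 9.81) = 8.66 m.
Total head at P-12: h = z + ψ = 1080.07 + 8.66 = 1088.73 m.
Head difference: h(P-9) − h(P-12) = 1085.92 − 1088.73 = -2.81 m.

Δh ≈ -2.81 m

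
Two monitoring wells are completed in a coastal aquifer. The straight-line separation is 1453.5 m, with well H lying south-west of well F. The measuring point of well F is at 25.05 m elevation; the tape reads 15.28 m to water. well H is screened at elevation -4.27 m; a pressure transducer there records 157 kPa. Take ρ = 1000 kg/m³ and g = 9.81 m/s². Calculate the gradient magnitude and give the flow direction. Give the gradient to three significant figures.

i ≈ 0.00135; groundwater flows toward the north-east

Total head at well F: h = 25.05 − 15.28 = 9.77 m.
Pressure head at well H: ψ = P/(ρg) = 157×1000 / (1000 × 9.81) = 16.00 m.
Total head at well H: h = z + ψ = -4.27 + 16.00 = 11.73 m.
Head difference: h(well F) − h(well H) = 9.77 − 11.73 = -1.96 m.
Hydraulic gradient: i = |Δh| / L = 1.96 / 1453.5 = 0.00135.
Flow is from higher to lower head: from well H toward well F, i.e. toward the north-east.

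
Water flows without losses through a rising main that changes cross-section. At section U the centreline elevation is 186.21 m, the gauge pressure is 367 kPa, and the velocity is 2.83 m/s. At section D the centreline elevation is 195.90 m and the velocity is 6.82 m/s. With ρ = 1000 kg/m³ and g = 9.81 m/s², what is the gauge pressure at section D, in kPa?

Pressure head at U: ψ₁ = P₁/(ρg) = 367×1000 / (1000 × 9.81) = 37.41 m.
Velocity heads: v₁²/2g = 2.83²/19.62 = 0.408 m; v₂²/2g = 6.82²/19.62 = 2.371 m.
Total head H = z₁ + ψ₁ + v₁²/2g = 186.21 + 37.41 + 0.408 = 224.03 m.
ψ₂ = H − z₂ − v₂²/2g = 224.03 − 195.90 − 2.371 = 25.76 m.
P₂ = ρgψ₂ = 1000 × 9.81 × 25.76 ≈ 253 kPa.

P₂ ≈ 253 kPa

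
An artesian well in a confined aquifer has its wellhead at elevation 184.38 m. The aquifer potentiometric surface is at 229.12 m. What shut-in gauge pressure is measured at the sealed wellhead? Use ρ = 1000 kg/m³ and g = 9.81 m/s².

P ≈ 439 kPa

Head above the cap: Δh = 229.12 − 184.38 = 44.74 m.
P = ρgΔh = 1000 × 9.81 × 44.74 = 438899 Pa ≈ 439 kPa.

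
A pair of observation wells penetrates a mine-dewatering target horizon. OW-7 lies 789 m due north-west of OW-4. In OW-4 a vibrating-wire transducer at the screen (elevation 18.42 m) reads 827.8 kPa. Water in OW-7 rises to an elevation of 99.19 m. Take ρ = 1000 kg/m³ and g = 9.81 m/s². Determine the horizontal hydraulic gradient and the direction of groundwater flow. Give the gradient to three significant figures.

Pressure head at OW-4: ψ = P/(ρg) = 827.8×1000 / (1000 × 9.81) = 84.38 m.
Total head at OW-4: h = z + ψ = 18.42 + 84.38 = 102.80 m.
Total head at OW-7: h = 99.19 m (water level in the piezometer is the total head).
Head difference: h(OW-4) − h(OW-7) = 102.80 − 99.19 = 3.61 m.
Hydraulic gradient: i = |Δh| / L = 3.61 / 789 = 0.00458.
Flow is from higher to lower head: from OW-4 toward OW-7, i.e. toward the north-west.

i ≈ 0.00458; groundwater flows toward the north-west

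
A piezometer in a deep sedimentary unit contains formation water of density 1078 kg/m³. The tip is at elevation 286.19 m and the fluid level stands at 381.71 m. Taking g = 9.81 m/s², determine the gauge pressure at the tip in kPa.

P ≈ 1010 kPa

Pressure head ψ = h − z = 381.71 − 286.19 = 95.52 m.
P = ρgψ = 1078 × 9.81 × 95.52 = 1010141 Pa ≈ 1010 kPa.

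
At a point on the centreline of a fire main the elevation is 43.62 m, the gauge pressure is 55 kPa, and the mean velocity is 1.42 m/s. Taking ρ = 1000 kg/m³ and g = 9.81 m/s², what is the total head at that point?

h ≈ 49.33 m

Pressure head ψ = P/(ρg) = 55×1000 / (1000 × 9.81) = 5.61 m.
Velocity head = v²/(2g) = 1.42² / (2 × 9.81) = 0.103 m.
h = z + ψ + v²/(2g) = 43.62 + 5.61 + 0.103 = 49.33 m.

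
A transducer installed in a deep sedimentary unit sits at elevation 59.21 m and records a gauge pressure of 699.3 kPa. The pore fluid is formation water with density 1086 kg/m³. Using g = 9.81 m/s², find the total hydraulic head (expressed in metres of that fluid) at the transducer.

ψ = P/(ρg) = 699.3×1000 / (1086 × 9.81) = 65.64 m.
h = z + ψ = 59.21 + 65.64 = 124.85 m.

h ≈ 124.85 m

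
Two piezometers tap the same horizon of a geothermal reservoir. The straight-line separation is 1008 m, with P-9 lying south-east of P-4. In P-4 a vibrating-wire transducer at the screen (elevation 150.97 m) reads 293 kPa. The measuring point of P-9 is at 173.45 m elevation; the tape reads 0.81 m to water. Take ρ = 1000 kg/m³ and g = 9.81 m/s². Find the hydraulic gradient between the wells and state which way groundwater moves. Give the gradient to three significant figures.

i ≈ 0.00813; groundwater flows toward the south-east

Pressure head at P-4: ψ = P/(ρg) = 293×1000 / (1000 × 9.81) = 29.87 m.
Total head at P-4: h = z + ψ = 150.97 + 29.87 = 180.84 m.
Total head at P-9: h = 173.45 − 0.81 = 172.64 m.
Head difference: h(P-4) − h(P-9) = 180.84 − 172.64 = 8.20 m.
Hydraulic gradient: i = |Δh| / L = 8.20 / 1008 = 0.00813.
Flow is from higher to lower head: from P-4 toward P-9, i.e. toward the south-east.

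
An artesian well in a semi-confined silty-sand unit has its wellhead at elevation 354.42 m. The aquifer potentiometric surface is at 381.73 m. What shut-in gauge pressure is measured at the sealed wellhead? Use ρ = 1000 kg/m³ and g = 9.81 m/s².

Head above the cap: Δh = 381.73 − 354.42 = 27.31 m.
P = ρgΔh = 1000 × 9.81 × 27.31 = 267911 Pa ≈ 268 kPa.

P ≈ 268 kPa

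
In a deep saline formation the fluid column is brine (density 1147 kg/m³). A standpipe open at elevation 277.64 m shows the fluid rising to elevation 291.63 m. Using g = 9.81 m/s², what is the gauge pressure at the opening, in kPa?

P ≈ 157 kPa

Pressure head ψ = h − z = 291.63 − 277.64 = 13.99 m.
P = ρgψ = 1147 × 9.81 × 13.99 = 157416 Pa ≈ 157 kPa.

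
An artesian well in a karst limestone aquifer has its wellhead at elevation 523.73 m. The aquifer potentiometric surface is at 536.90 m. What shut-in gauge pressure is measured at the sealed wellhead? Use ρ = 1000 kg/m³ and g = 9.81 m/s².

P ≈ 129 kPa

Head above the cap: Δh = 536.90 − 523.73 = 13.17 m.
P = ρgΔh = 1000 × 9.81 × 13.17 = 129198 Pa ≈ 129 kPa.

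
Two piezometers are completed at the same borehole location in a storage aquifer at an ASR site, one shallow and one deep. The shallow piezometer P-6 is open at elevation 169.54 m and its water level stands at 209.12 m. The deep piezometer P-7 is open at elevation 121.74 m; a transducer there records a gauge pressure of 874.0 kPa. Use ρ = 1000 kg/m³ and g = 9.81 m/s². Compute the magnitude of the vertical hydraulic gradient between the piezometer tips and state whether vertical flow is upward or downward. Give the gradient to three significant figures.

|i_v| ≈ 0.0358; vertical flow is upward

Total head at P-6: h = 209.12 m (water level in the standpipe).
Pressure head at P-7: ψ = P/(ρg) = 874.0×1000 / (1000 × 9.81) = 89.09 m.
Total head at P-7: h = z + ψ = 121.74 + 89.09 = 210.83 m.
Δh = h(P-6) − h(P-7) = 209.12 − 210.83 = -1.71 m.
Vertical separation Δz = 169.54 − 121.74 = 47.80 m.
|i_v| = |Δh| / Δz = 1.71 / 47.80 = 0.0358.
Head is higher in the deep piezometer, so vertical flow is upward (discharge condition).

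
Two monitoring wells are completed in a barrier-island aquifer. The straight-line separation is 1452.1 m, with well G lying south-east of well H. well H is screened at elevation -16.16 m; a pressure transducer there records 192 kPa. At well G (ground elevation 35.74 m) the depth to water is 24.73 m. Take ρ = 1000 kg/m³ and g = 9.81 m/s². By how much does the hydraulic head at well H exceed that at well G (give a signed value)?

Δh ≈ -7.60 m

Pressure head at well H: ψ = P/(ρg) = 192×1000 / (1000 × 9.81) = 19.57 m.
Total head at well H: h = z + ψ = -16.16 + 19.57 = 3.41 m.
Total head at well G: h = 35.74 − 24.73 = 11.01 m.
Head difference: h(well H) − h(well G) = 3.41 − 11.01 = -7.60 m.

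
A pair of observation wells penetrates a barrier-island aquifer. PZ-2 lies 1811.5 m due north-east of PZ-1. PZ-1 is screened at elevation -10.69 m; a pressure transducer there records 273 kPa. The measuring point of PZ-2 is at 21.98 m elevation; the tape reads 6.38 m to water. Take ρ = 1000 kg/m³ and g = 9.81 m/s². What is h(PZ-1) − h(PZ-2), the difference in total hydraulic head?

Δh ≈ 1.54 m

Pressure head at PZ-1: ψ = P/(ρg) = 273×1000 / (1000 × 9.81) = 27.83 m.
Total head at PZ-1: h = z + ψ = -10.69 + 27.83 = 17.14 m.
Total head at PZ-2: h = 21.98 − 6.38 = 15.60 m.
Head difference: h(PZ-1) − h(PZ-2) = 17.14 − 15.60 = 1.54 m.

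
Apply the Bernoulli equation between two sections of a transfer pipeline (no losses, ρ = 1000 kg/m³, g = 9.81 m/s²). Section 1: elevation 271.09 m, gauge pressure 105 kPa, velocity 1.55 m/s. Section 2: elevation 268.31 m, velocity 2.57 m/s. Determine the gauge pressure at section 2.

P₂ ≈ 130 kPa

Pressure head at 1: ψ₁ = P₁/(ρg) = 105×1000 / (1000 × 9.81) = 10.70 m.
Velocity heads: v₁²/2g = 1.55²/19.62 = 0.122 m; v₂²/2g = 2.57²/19.62 = 0.337 m.
Total head H = z₁ + ψ₁ + v₁²/2g = 271.09 + 10.70 + 0.122 = 281.91 m.
ψ₂ = H − z₂ − v₂²/2g = 281.91 − 268.31 − 0.337 = 13.26 m.
P₂ = ρgψ₂ = 1000 × 9.81 × 13.26 ≈ 130 kPa.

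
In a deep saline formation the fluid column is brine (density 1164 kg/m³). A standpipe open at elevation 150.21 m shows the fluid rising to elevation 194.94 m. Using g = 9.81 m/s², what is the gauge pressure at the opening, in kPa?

P ≈ 511 kPa

Pressure head ψ = h − z = 194.94 − 150.21 = 44.73 m.
P = ρgψ = 1164 × 9.81 × 44.73 = 510765 Pa ≈ 511 kPa.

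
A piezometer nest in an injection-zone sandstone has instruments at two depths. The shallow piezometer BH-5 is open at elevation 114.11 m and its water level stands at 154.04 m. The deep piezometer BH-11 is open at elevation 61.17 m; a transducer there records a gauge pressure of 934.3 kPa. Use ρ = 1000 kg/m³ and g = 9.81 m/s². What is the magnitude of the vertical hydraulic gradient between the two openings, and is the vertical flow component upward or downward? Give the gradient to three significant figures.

|i_v| ≈ 0.0448; vertical flow is upward

Total head at BH-5: h = 154.04 m (water level in the standpipe).
Pressure head at BH-11: ψ = P/(ρg) = 934.3×1000 / (1000 × 9.81) = 95.24 m.
Total head at BH-11: h = z + ψ = 61.17 + 95.24 = 156.41 m.
Δh = h(BH-5) − h(BH-11) = 154.04 − 156.41 = -2.37 m.
Vertical separation Δz = 114.11 − 61.17 = 52.94 m.
|i_v| = |Δh| / Δz = 2.37 / 52.94 = 0.0448.
Head is higher in the deep piezometer, so vertical flow is upward (discharge condition).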